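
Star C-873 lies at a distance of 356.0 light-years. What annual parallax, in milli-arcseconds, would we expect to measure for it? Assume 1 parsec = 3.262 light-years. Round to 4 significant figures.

9.163 mas

d = 356.0 ly ÷ 3.262 = 109.14 pc.
p = 1/d = 1/109.14 = 0.0091625 arcsec.
= 0.0091625 × 1000 = 9.1625 mas.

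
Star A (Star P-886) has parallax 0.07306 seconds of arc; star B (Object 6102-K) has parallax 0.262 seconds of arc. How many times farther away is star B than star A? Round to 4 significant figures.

0.2789

Since d = 1/p, d_B/d_A = p_A/p_B.
= 0.07306 / 0.262 = 0.27885.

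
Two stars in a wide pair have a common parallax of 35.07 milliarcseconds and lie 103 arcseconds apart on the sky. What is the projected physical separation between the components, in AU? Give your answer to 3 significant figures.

d = 1/p = 1/0.03507″ = 28.514 pc.
At distance d (pc), an angle of θ arcsec spans θ·d AU: s = 103 × 28.514 = 2936.9 AU.

2940 AU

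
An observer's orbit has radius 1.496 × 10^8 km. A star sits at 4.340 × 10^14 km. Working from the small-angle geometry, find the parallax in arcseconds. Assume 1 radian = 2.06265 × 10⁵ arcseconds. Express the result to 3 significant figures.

θ ≈ B/d = (1.496 × 10^8) / (4.340 × 10^14) = 3.4470 × 10^-7 rad.
In arcseconds: 3.4470 × 10^-7 × 206265 = 0.0711″.

0.0711 arcsec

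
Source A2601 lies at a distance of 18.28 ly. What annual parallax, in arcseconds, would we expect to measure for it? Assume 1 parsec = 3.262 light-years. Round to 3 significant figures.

0.178 arcsec

d = 18.28 ly ÷ 3.262 = 5.6039 pc.
p = 1/d = 1/5.6039 = 0.17845 arcsec.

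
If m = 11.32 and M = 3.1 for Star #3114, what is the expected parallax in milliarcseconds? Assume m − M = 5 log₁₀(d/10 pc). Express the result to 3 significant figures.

m − M = 11.32 − 3.1 = 8.22.
d = 10^((m−M)/5 + 1) = 10^2.644 = 440.55 pc.
p = 1/d = 1/440.55 = 0.0022699 arcsec = 2.2699 mas.

2.27 mas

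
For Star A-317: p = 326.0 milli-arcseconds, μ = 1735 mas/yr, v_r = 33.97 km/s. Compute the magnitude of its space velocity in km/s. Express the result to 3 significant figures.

42.3 km/s

d = 1/p = 1/0.3260″ = 3.0675 pc.
μ = 1735 mas/yr = 1.735 ″/yr.
v_t = 4.740 μ d = 4.740 × 1.735 × 3.0675 = 25.227 km/s.
v = √(v_r² + v_t²) = √(33.97² + 25.227²) = √1790.36 = 42.313 km/s.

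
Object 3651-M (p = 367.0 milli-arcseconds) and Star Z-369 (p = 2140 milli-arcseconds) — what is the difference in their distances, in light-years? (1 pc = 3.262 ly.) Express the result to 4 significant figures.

7.364 ly

d_A = 1/0.3670″ = 2.7248 pc; d_B = 1/2.140″ = 0.46729 pc.
|d_B − d_A| = |0.46729 − 2.7248| = 2.2575 pc = 2.2575 × 3.262 ly = 7.364 ly.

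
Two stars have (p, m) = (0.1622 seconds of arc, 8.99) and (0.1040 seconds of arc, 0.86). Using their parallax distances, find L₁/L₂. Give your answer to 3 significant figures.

d₁ = 1/p₁ = 1/0.1622″ = 6.1652 pc; d₂ = 1/p₂ = 1/0.1040″ = 9.6154 pc.
M₁ = m₁ − 5 log₁₀ d₁ + 5 = 8.99 − 3.9497 + 5 = 10.0403.
M₂ = 0.86 − 4.9148 + 5 = 0.9452.
L₁/L₂ = 10^(0.4(M₂ − M₁)) = 10^(0.4 × (-9.0951)) = 10^(-3.63804) = 0.00023012.

L₁/L₂ = 0.000230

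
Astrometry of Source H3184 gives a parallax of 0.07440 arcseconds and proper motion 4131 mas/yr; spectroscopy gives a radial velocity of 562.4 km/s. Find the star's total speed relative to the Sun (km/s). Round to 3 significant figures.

d = 1/p = 1/0.07440″ = 13.441 pc.
μ = 4131 mas/yr = 4.131 ″/yr.
v_t = 4.740 μ d = 4.740 × 4.131 × 13.441 = 263.19 km/s.
v = √(v_r² + v_t²) = √(562.4² + 263.19²) = √385563 = 620.94 km/s.

621 km/s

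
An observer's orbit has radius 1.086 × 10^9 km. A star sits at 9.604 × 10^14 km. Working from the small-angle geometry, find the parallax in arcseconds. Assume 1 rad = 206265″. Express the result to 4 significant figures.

θ ≈ B/d = (1.086 × 10^9) / (9.604 × 10^14) = 1.1308 × 10^-6 rad.
In arcseconds: 1.1308 × 10^-6 × 206265 = 0.23324″.

0.2332 arcsec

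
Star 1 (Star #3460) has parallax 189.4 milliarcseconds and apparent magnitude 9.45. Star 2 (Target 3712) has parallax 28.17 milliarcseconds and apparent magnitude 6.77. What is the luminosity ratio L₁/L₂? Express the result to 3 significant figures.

d₁ = 1/p₁ = 1/0.1894″ = 5.2798 pc; d₂ = 1/p₂ = 1/0.02817″ = 35.499 pc.
M₁ = m₁ − 5 log₁₀ d₁ + 5 = 9.45 − 3.6131 + 5 = 10.8369.
M₂ = 6.77 − 7.7511 + 5 = 4.0189.
L₁/L₂ = 10^(0.4(M₂ − M₁)) = 10^(0.4 × (-6.8180)) = 10^(-2.72720) = 0.0018741.

L₁/L₂ = 0.00187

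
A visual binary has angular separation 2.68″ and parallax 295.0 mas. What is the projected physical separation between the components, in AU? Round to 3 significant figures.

9.08 AU

d = 1/p = 1/0.2950″ = 3.3898 pc.
At distance d (pc), an angle of θ arcsec spans θ·d AU: s = 2.68 × 3.3898 = 9.0847 AU.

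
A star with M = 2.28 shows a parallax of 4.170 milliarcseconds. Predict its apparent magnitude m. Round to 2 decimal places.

m = 9.18

d = 1/p = 1/0.004170″ = 239.81 pc.
m − M = 5 log₁₀ d − 5 = 5 log₁₀(239.81) − 5 = 11.8993 − 5 = 6.8993.
m = M + (m − M) = 2.28 + 6.8993 = 9.18.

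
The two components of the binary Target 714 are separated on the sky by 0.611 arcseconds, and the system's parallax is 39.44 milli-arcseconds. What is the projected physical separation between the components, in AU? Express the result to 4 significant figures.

15.49 AU

d = 1/p = 1/0.03944″ = 25.355 pc.
At distance d (pc), an angle of θ arcsec spans θ·d AU: s = 0.611 × 25.355 = 15.492 AU.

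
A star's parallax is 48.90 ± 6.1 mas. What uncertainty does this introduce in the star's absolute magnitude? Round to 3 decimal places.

σ_M = 0.271 mag

M = m − 5 log₁₀ d + 5 = m + 5 log₁₀ p + 5, so ∂M/∂p = 5/(p ln 10).
σ_M = (5/ln 10) · (σ_p/p) = 2.1715 × 6.1/48.90 = 2.1715 × 0.12474 = 0.27087.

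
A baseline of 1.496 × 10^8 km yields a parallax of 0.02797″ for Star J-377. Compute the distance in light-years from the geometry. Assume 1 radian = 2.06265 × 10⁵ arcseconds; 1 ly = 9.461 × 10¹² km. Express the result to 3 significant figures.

θ = 0.02797″ = 0.02797/206265 = 1.3560 × 10^-7 rad.
d = B/θ = (1.496 × 10^8) / (1.3560 × 10^-7) = 1.1032 × 10^15 km = (1.1032 × 10^15) / (9.461 × 10^12) ly = 116.61 ly.

117 ly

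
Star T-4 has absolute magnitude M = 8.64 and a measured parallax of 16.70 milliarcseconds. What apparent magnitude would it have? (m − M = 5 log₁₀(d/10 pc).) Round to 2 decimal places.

d = 1/p = 1/0.01670″ = 59.88 pc.
m − M = 5 log₁₀ d − 5 = 5 log₁₀(59.88) − 5 = 8.8864 − 5 = 3.8864.
m = M + (m − M) = 8.64 + 3.8864 = 12.53.

m = 12.53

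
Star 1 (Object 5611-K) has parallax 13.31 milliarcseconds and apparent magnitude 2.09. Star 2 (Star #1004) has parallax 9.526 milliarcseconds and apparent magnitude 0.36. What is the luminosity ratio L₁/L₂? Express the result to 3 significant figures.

L₁/L₂ = 0.104

d₁ = 1/p₁ = 1/0.01331″ = 75.131 pc; d₂ = 1/p₂ = 1/0.009526″ = 104.98 pc.
M₁ = m₁ − 5 log₁₀ d₁ + 5 = 2.09 − 9.3791 + 5 = -2.2891.
M₂ = 0.36 − 10.1055 + 5 = -4.7455.
L₁/L₂ = 10^(0.4(M₂ − M₁)) = 10^(0.4 × (-2.4564)) = 10^(-0.98256) = 0.1041.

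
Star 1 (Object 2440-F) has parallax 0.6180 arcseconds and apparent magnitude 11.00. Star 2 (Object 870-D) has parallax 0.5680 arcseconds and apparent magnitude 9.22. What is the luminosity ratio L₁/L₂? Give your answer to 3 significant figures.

d₁ = 1/p₁ = 1/0.6180″ = 1.6181 pc; d₂ = 1/p₂ = 1/0.5680″ = 1.7606 pc.
M₁ = m₁ − 5 log₁₀ d₁ + 5 = 11.00 − 1.0450 + 5 = 14.9550.
M₂ = 9.22 − 1.2283 + 5 = 12.9917.
L₁/L₂ = 10^(0.4(M₂ − M₁)) = 10^(0.4 × (-1.9633)) = 10^(-0.78532) = 0.16394.

L₁/L₂ = 0.164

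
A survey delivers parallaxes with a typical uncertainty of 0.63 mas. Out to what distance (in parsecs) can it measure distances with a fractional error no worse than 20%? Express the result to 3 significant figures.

317 pc

σ_d/d = σ_p/p, so the condition is σ_p/p ≤ 0.20, i.e. p ≥ σ_p/0.20.
p_min = 0.63/0.20 = 3.15 mas = 0.00315 arcsec.
d_max = 1/p_min = 1/0.00315 = 317.46 pc.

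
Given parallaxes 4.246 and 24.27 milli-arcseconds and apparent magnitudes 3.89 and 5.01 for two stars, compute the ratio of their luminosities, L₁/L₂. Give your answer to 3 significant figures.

d₁ = 1/p₁ = 1/0.004246″ = 235.52 pc; d₂ = 1/p₂ = 1/0.02427″ = 41.203 pc.
M₁ = m₁ − 5 log₁₀ d₁ + 5 = 3.89 − 11.8601 + 5 = -2.9701.
M₂ = 5.01 − 8.0746 + 5 = 1.9354.
L₁/L₂ = 10^(0.4(M₂ − M₁)) = 10^(0.4 × 4.9055) = 10^1.96220 = 91.664.

L₁/L₂ = 91.7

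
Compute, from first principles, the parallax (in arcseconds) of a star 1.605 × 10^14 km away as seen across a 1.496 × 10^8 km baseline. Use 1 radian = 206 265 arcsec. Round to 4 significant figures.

0.1923 arcsec

θ ≈ B/d = (1.496 × 10^8) / (1.605 × 10^14) = 9.3209 × 10^-7 rad.
In arcseconds: 9.3209 × 10^-7 × 206265 = 0.19226″.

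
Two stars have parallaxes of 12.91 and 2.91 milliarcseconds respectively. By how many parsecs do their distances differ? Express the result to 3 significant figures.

266 pc

d_A = 1/0.01291″ = 77.459 pc; d_B = 1/0.002910″ = 343.64 pc.
|d_B − d_A| = |343.64 − 77.459| = 266.18 pc.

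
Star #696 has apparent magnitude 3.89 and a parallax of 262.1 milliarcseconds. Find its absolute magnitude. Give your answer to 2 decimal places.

M = 5.98

d = 1/p = 1/0.2621″ = 3.8153 pc.
m − M = 5 log₁₀(3.8153) − 5 = 2.9076 − 5 = -2.0924.
M = m − (m − M) = 3.89 − (-2.0924) = 5.98.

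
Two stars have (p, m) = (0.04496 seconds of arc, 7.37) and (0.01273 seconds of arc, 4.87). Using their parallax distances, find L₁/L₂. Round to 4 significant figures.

d₁ = 1/p₁ = 1/0.04496″ = 22.242 pc; d₂ = 1/p₂ = 1/0.01273″ = 78.555 pc.
M₁ = m₁ − 5 log₁₀ d₁ + 5 = 7.37 − 6.7359 + 5 = 5.6341.
M₂ = 4.87 − 9.4759 + 5 = 0.3941.
L₁/L₂ = 10^(0.4(M₂ − M₁)) = 10^(0.4 × (-5.2400)) = 10^(-2.09600) = 0.0080168.

L₁/L₂ = 0.008017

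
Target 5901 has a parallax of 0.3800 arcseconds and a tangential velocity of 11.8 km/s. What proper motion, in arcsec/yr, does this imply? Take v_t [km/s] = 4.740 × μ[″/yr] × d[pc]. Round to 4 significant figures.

0.9460 arcsec/yr

d = 1/p = 1/0.3800″ = 2.6316 pc.
μ = v_t / (4.74 d) = 11.8 / (4.74 × 2.6316) = 11.8 / 12.474 = 0.94597 ″/yr.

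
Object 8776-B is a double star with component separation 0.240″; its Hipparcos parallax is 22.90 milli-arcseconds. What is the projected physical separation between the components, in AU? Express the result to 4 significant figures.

10.48 AU

d = 1/p = 1/0.02290″ = 43.668 pc.
At distance d (pc), an angle of θ arcsec spans θ·d AU: s = 0.240 × 43.668 = 10.48 AU.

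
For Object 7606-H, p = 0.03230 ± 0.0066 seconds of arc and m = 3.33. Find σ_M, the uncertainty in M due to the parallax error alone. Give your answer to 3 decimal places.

σ_M = 0.444 mag

M = m − 5 log₁₀ d + 5 = m + 5 log₁₀ p + 5, so ∂M/∂p = 5/(p ln 10).
σ_M = (5/ln 10) · (σ_p/p) = 2.1715 × 0.0066/0.03230 = 2.1715 × 0.20433 = 0.4437.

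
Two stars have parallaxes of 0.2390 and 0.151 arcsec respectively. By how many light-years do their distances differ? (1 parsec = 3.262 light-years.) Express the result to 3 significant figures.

7.95 ly

d_A = 1/0.2390″ = 4.1841 pc; d_B = 1/0.1510″ = 6.6225 pc.
|d_B − d_A| = |6.6225 − 4.1841| = 2.4384 pc = 2.4384 × 3.262 ly = 7.9541 ly.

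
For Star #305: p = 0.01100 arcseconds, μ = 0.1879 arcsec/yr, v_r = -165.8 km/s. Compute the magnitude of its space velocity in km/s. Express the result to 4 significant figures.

184.5 km/s

d = 1/p = 1/0.01100″ = 90.909 pc.
v_t = 4.740 μ d = 4.740 × 0.1879 × 90.909 = 80.968 km/s.
v = √(v_r² + v_t²) = √((-165.8)² + 80.968²) = √34045.5 = 184.51 km/s.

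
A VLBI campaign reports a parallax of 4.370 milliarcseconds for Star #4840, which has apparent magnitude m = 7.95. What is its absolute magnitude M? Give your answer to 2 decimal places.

d = 1/p = 1/0.004370″ = 228.83 pc.
m − M = 5 log₁₀(228.83) − 5 = 11.7976 − 5 = 6.7976.
M = m − (m − M) = 7.95 − 6.7976 = 1.15.

M = 1.15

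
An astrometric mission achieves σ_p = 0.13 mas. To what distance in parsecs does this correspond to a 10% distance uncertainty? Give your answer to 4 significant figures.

769.2 pc

σ_d/d = σ_p/p, so the condition is σ_p/p ≤ 0.10, i.e. p ≥ σ_p/0.10.
p_min = 0.13/0.10 = 1.3 mas = 0.0013 arcsec.
d_max = 1/p_min = 1/0.0013 = 769.23 pc.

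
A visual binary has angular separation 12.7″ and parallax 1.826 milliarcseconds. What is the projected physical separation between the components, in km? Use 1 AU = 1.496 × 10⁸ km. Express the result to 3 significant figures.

d = 1/p = 1/0.001826″ = 547.65 pc.
At distance d (pc), an angle of θ arcsec spans θ·d AU: s = 12.7 × 547.65 = 6955.2 AU.
= 6955.2 × 1.496 × 10⁸ km = 1.0405 × 10^12 km.

1.04 × 10^12 km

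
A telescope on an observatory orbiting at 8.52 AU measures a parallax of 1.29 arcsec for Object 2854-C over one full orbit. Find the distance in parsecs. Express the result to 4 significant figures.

6.605 pc

With baseline B (in AU) and parallax p (in arcsec), d = B/p parsecs.
d = 8.52 / 1.29 = 6.6047 pc.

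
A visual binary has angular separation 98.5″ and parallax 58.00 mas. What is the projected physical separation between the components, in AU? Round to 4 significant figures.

1698 AU

d = 1/p = 1/0.05800″ = 17.241 pc.
At distance d (pc), an angle of θ arcsec spans θ·d AU: s = 98.5 × 17.241 = 1698.2 AU.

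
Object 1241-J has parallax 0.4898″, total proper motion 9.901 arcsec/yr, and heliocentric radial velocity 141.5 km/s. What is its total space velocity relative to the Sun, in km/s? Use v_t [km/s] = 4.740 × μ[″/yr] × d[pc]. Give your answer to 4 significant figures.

d = 1/p = 1/0.4898″ = 2.0416 pc.
v_t = 4.740 μ d = 4.740 × 9.901 × 2.0416 = 95.814 km/s.
v = √(v_r² + v_t²) = √(141.5² + 95.814²) = √29202.6 = 170.89 km/s.

170.9 km/s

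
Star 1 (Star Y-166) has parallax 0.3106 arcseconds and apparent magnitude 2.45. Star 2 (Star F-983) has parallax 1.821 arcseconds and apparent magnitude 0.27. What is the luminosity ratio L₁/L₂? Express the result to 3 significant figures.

L₁/L₂ = 4.62

d₁ = 1/p₁ = 1/0.3106″ = 3.2196 pc; d₂ = 1/p₂ = 1/1.821″ = 0.54915 pc.
M₁ = m₁ − 5 log₁₀ d₁ + 5 = 2.45 − 2.5390 + 5 = 4.9110.
M₂ = 0.27 − (-1.3015) + 5 = 6.5715.
L₁/L₂ = 10^(0.4(M₂ − M₁)) = 10^(0.4 × 1.6605) = 10^0.66420 = 4.6153.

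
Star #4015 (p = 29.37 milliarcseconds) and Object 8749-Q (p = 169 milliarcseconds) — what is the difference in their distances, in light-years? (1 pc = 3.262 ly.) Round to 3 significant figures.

d_A = 1/0.02937″ = 34.048 pc; d_B = 1/0.1690″ = 5.9172 pc.
|d_B − d_A| = |5.9172 − 34.048| = 28.131 pc = 28.131 × 3.262 ly = 91.763 ly.

91.8 ly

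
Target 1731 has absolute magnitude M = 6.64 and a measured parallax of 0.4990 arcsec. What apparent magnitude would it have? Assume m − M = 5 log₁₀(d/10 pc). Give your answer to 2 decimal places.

d = 1/p = 1/0.4990″ = 2.004 pc.
m − M = 5 log₁₀ d − 5 = 5 log₁₀(2.004) − 5 = 1.5095 − 5 = -3.4905.
m = M + (m − M) = 6.64 + (-3.4905) = 3.15.

m = 3.15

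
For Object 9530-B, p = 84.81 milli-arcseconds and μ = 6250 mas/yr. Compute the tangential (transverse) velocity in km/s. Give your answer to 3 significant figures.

d = 1/p = 1/0.08481″ = 11.791 pc.
μ = 6250 mas/yr = 6.25 ″/yr.
v_t = 4.74 × μ × d = 4.74 × 6.25 × 11.791 = 349.31 km/s.

349 km/s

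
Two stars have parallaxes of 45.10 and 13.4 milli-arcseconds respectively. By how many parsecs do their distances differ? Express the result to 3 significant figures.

52.5 pc

d_A = 1/0.04510″ = 22.173 pc; d_B = 1/0.01340″ = 74.627 pc.
|d_B − d_A| = |74.627 − 22.173| = 52.454 pc.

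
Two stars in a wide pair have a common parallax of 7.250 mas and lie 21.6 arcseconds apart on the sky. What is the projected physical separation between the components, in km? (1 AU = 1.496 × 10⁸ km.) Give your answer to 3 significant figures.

d = 1/p = 1/0.007250″ = 137.93 pc.
At distance d (pc), an angle of θ arcsec spans θ·d AU: s = 21.6 × 137.93 = 2979.3 AU.
= 2979.3 × 1.496 × 10⁸ km = 4.4570 × 10^11 km.

4.46 × 10^11 km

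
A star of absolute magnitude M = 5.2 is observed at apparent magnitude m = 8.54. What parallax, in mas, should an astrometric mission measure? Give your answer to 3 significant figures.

m − M = 8.54 − 5.2 = 3.34.
d = 10^((m−M)/5 + 1) = 10^1.668 = 46.559 pc.
p = 1/d = 1/46.559 = 0.021478 arcsec = 21.478 mas.

21.5 mas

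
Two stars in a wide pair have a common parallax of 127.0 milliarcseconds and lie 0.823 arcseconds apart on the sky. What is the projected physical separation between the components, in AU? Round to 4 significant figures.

6.480 AU

d = 1/p = 1/0.1270″ = 7.874 pc.
At distance d (pc), an angle of θ arcsec spans θ·d AU: s = 0.823 × 7.874 = 6.4803 AU.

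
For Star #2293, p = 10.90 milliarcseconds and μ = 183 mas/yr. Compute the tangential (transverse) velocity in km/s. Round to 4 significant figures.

d = 1/p = 1/0.01090″ = 91.743 pc.
μ = 183 mas/yr = 0.183 ″/yr.
v_t = 4.74 × μ × d = 4.74 × 0.183 × 91.743 = 79.58 km/s.

79.58 km/s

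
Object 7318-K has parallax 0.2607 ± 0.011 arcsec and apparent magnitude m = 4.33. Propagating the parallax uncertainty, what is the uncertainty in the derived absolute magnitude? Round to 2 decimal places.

M = m − 5 log₁₀ d + 5 = m + 5 log₁₀ p + 5, so ∂M/∂p = 5/(p ln 10).
σ_M = (5/ln 10) · (σ_p/p) = 2.1715 × 0.011/0.2607 = 2.1715 × 0.042194 = 0.091624.

σ_M = 0.09 mag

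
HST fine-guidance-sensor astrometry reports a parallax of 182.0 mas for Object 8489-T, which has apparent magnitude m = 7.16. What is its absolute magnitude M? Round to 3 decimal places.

M = 8.460

d = 1/p = 1/0.1820″ = 5.4945 pc.
m − M = 5 log₁₀(5.4945) − 5 = 3.6996 − 5 = -1.3004.
M = m − (m − M) = 7.16 − (-1.3004) = 8.460.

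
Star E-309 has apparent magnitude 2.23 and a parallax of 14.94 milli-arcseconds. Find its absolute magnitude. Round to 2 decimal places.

d = 1/p = 1/0.01494″ = 66.934 pc.
m − M = 5 log₁₀(66.934) − 5 = 9.1282 − 5 = 4.1282.
M = m − (m − M) = 2.23 − 4.1282 = -1.90.

M = -1.90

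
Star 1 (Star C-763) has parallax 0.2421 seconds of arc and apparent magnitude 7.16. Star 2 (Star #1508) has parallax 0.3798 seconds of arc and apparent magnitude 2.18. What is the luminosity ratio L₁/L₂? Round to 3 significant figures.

d₁ = 1/p₁ = 1/0.2421″ = 4.1305 pc; d₂ = 1/p₂ = 1/0.3798″ = 2.633 pc.
M₁ = m₁ − 5 log₁₀ d₁ + 5 = 7.16 − 3.0800 + 5 = 9.0800.
M₂ = 2.18 − 2.1023 + 5 = 5.0777.
L₁/L₂ = 10^(0.4(M₂ − M₁)) = 10^(0.4 × (-4.0023)) = 10^(-1.60092) = 0.025066.

L₁/L₂ = 0.0251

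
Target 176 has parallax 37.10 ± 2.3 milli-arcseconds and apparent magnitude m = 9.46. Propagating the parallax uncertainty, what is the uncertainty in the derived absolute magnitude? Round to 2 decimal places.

M = m − 5 log₁₀ d + 5 = m + 5 log₁₀ p + 5, so ∂M/∂p = 5/(p ln 10).
σ_M = (5/ln 10) · (σ_p/p) = 2.1715 × 2.3/37.10 = 2.1715 × 0.061995 = 0.13462.

σ_M = 0.13 mag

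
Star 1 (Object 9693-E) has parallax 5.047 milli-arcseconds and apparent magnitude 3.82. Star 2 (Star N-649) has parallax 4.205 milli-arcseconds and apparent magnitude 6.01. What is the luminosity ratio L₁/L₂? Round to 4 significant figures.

L₁/L₂ = 5.218

d₁ = 1/p₁ = 1/0.005047″ = 198.14 pc; d₂ = 1/p₂ = 1/0.004205″ = 237.81 pc.
M₁ = m₁ − 5 log₁₀ d₁ + 5 = 3.82 − 11.4849 + 5 = -2.6649.
M₂ = 6.01 − 11.8812 + 5 = -0.8712.
L₁/L₂ = 10^(0.4(M₂ − M₁)) = 10^(0.4 × 1.7937) = 10^0.71748 = 5.2177.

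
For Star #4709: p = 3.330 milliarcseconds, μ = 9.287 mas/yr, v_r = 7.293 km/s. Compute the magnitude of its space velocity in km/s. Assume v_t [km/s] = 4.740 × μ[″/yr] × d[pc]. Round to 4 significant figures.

15.10 km/s

d = 1/p = 1/0.003330″ = 300.3 pc.
μ = 9.287 mas/yr = 0.009287 ″/yr.
v_t = 4.740 μ d = 4.740 × 0.009287 × 300.3 = 13.219 km/s.
v = √(v_r² + v_t²) = √(7.293² + 13.219²) = √227.93 = 15.097 km/s.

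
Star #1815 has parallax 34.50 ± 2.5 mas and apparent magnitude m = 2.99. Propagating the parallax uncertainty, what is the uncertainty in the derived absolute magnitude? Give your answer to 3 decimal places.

σ_M = 0.157 mag

M = m − 5 log₁₀ d + 5 = m + 5 log₁₀ p + 5, so ∂M/∂p = 5/(p ln 10).
σ_M = (5/ln 10) · (σ_p/p) = 2.1715 × 2.5/34.50 = 2.1715 × 0.072464 = 0.15736.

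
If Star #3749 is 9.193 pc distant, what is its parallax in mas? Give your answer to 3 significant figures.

p = 1/d = 1/9.193 = 0.10878 arcsec.
= 0.10878 × 1000 = 108.78 mas.

109 mas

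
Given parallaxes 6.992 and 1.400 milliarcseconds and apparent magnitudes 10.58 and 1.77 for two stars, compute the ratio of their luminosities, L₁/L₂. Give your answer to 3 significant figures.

d₁ = 1/p₁ = 1/0.006992″ = 143.02 pc; d₂ = 1/p₂ = 1/0.001400″ = 714.29 pc.
M₁ = m₁ − 5 log₁₀ d₁ + 5 = 10.58 − 10.7770 + 5 = 4.8030.
M₂ = 1.77 − 14.2694 + 5 = -7.4994.
L₁/L₂ = 10^(0.4(M₂ − M₁)) = 10^(0.4 × (-12.3024)) = 10^(-4.92096) = 0.000011996.

L₁/L₂ = 1.20 × 10^-5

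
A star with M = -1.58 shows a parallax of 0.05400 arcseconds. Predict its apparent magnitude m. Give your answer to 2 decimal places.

d = 1/p = 1/0.05400″ = 18.519 pc.
m − M = 5 log₁₀ d − 5 = 5 log₁₀(18.519) − 5 = 6.3381 − 5 = 1.3381.
m = M + (m − M) = -1.58 + 1.3381 = -0.24.

m = -0.24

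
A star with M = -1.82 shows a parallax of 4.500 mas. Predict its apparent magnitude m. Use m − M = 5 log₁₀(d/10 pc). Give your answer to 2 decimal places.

m = 4.91

d = 1/p = 1/0.004500″ = 222.22 pc.
m − M = 5 log₁₀ d − 5 = 5 log₁₀(222.22) − 5 = 11.7339 − 5 = 6.7339.
m = M + (m − M) = -1.82 + 6.7339 = 4.91.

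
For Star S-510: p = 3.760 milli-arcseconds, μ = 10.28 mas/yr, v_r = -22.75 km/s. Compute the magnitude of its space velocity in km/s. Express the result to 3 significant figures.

26.2 km/s

d = 1/p = 1/0.003760″ = 265.96 pc.
μ = 10.28 mas/yr = 0.01028 ″/yr.
v_t = 4.740 μ d = 4.740 × 0.01028 × 265.96 = 12.959 km/s.
v = √(v_r² + v_t²) = √((-22.75)² + 12.959²) = √685.498 = 26.182 km/s.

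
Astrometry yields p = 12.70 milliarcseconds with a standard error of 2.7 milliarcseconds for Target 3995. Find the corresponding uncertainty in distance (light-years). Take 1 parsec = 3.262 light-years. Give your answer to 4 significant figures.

d = 1/p, so σ_d = σ_p / p².
σ_d = 0.00270 / (0.01270)² = 0.00270 / 0.00016129 = 16.74 pc = 16.74 × 3.262 ly = 54.606 ly.

54.61 ly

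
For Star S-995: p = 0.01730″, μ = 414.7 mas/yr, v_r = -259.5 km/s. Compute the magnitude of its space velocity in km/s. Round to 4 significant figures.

283.3 km/s

d = 1/p = 1/0.01730″ = 57.803 pc.
μ = 414.7 mas/yr = 0.4147 ″/yr.
v_t = 4.740 μ d = 4.740 × 0.4147 × 57.803 = 113.62 km/s.
v = √(v_r² + v_t²) = √((-259.5)² + 113.62²) = √80249.8 = 283.28 km/s.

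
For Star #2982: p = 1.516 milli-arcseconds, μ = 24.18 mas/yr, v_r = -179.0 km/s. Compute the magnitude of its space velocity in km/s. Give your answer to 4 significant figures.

d = 1/p = 1/0.001516″ = 659.63 pc.
μ = 24.18 mas/yr = 0.02418 ″/yr.
v_t = 4.740 μ d = 4.740 × 0.02418 × 659.63 = 75.602 km/s.
v = √(v_r² + v_t²) = √((-179.0)² + 75.602²) = √37756.7 = 194.31 km/s.

194.3 km/s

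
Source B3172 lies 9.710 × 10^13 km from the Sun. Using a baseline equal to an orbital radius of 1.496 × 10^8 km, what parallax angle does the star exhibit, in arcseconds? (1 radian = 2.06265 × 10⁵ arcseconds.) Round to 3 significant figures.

θ ≈ B/d = (1.496 × 10^8) / (9.710 × 10^13) = 1.5407 × 10^-6 rad.
In arcseconds: 1.5407 × 10^-6 × 206265 = 0.31779″.

0.318 arcsec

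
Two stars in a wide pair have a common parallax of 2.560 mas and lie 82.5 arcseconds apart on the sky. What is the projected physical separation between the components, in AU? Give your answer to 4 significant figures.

32230 AU

d = 1/p = 1/0.002560″ = 390.63 pc.
At distance d (pc), an angle of θ arcsec spans θ·d AU: s = 82.5 × 390.63 = 32227 AU.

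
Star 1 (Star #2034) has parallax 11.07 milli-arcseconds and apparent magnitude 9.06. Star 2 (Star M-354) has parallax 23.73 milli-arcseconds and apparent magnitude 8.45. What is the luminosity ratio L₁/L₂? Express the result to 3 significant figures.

d₁ = 1/p₁ = 1/0.01107″ = 90.334 pc; d₂ = 1/p₂ = 1/0.02373″ = 42.141 pc.
M₁ = m₁ − 5 log₁₀ d₁ + 5 = 9.06 − 9.7793 + 5 = 4.2807.
M₂ = 8.45 − 8.1235 + 5 = 5.3265.
L₁/L₂ = 10^(0.4(M₂ − M₁)) = 10^(0.4 × 1.0458) = 10^0.41832 = 2.6201.

L₁/L₂ = 2.62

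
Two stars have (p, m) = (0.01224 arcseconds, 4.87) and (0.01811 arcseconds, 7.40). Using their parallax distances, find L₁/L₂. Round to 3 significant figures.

L₁/L₂ = 22.5

d₁ = 1/p₁ = 1/0.01224″ = 81.699 pc; d₂ = 1/p₂ = 1/0.01811″ = 55.218 pc.
M₁ = m₁ − 5 log₁₀ d₁ + 5 = 4.87 − 9.5611 + 5 = 0.3089.
M₂ = 7.40 − 8.7104 + 5 = 3.6896.
L₁/L₂ = 10^(0.4(M₂ − M₁)) = 10^(0.4 × 3.3807) = 10^1.35228 = 22.505.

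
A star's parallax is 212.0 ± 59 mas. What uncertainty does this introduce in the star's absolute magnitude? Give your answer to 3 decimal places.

M = m − 5 log₁₀ d + 5 = m + 5 log₁₀ p + 5, so ∂M/∂p = 5/(p ln 10).
σ_M = (5/ln 10) · (σ_p/p) = 2.1715 × 59/212.0 = 2.1715 × 0.2783 = 0.60433.

σ_M = 0.604 mag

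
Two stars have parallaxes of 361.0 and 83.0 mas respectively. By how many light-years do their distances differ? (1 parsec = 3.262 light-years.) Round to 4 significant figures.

30.27 ly

d_A = 1/0.3610″ = 2.7701 pc; d_B = 1/0.08300″ = 12.048 pc.
|d_B − d_A| = |12.048 − 2.7701| = 9.2779 pc = 9.2779 × 3.262 ly = 30.265 ly.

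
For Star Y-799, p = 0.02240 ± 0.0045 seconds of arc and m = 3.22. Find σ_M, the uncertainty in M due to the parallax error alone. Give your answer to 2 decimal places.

M = m − 5 log₁₀ d + 5 = m + 5 log₁₀ p + 5, so ∂M/∂p = 5/(p ln 10).
σ_M = (5/ln 10) · (σ_p/p) = 2.1715 × 0.0045/0.02240 = 2.1715 × 0.20089 = 0.43623.

σ_M = 0.44 mag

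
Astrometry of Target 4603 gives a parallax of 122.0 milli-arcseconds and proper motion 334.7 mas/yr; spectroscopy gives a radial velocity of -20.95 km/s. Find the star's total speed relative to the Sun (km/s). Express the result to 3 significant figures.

24.7 km/s

d = 1/p = 1/0.1220″ = 8.1967 pc.
μ = 334.7 mas/yr = 0.3347 ″/yr.
v_t = 4.740 μ d = 4.740 × 0.3347 × 8.1967 = 13.004 km/s.
v = √(v_r² + v_t²) = √((-20.95)² + 13.004²) = √608.007 = 24.658 km/s.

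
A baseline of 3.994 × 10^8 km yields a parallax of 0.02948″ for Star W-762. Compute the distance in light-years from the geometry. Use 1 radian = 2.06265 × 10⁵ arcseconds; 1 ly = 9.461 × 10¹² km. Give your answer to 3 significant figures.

295 ly

θ = 0.02948″ = 0.02948/206265 = 1.4292 × 10^-7 rad.
d = B/θ = (3.994 × 10^8) / (1.4292 × 10^-7) = 2.7946 × 10^15 km = (2.7946 × 10^15) / (9.461 × 10^12) ly = 295.38 ly.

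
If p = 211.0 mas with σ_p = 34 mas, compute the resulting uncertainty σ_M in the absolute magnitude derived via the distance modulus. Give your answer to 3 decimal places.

σ_M = 0.350 mag

M = m − 5 log₁₀ d + 5 = m + 5 log₁₀ p + 5, so ∂M/∂p = 5/(p ln 10).
σ_M = (5/ln 10) · (σ_p/p) = 2.1715 × 34/211.0 = 2.1715 × 0.16114 = 0.34992.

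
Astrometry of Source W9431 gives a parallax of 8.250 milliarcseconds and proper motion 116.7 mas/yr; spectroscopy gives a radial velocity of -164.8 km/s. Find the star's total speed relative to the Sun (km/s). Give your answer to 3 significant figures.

d = 1/p = 1/0.008250″ = 121.21 pc.
μ = 116.7 mas/yr = 0.1167 ″/yr.
v_t = 4.740 μ d = 4.740 × 0.1167 × 121.21 = 67.048 km/s.
v = √(v_r² + v_t²) = √((-164.8)² + 67.048²) = √31654.5 = 177.92 km/s.

178 km/s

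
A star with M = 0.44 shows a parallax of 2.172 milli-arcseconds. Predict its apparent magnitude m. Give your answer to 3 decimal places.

m = 8.756

d = 1/p = 1/0.002172″ = 460.41 pc.
m − M = 5 log₁₀ d − 5 = 5 log₁₀(460.41) − 5 = 13.3157 − 5 = 8.3157.
m = M + (m − M) = 0.44 + 8.3157 = 8.756.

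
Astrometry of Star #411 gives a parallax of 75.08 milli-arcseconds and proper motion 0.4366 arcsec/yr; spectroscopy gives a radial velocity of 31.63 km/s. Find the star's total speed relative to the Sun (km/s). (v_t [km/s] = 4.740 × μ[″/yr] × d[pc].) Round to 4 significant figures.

d = 1/p = 1/0.07508″ = 13.319 pc.
v_t = 4.740 μ d = 4.740 × 0.4366 × 13.319 = 27.563 km/s.
v = √(v_r² + v_t²) = √(31.63² + 27.563²) = √1760.18 = 41.954 km/s.

41.95 km/s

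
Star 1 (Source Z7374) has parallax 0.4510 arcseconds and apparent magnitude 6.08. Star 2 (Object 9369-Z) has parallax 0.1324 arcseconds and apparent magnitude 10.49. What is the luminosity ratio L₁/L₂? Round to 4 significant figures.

d₁ = 1/p₁ = 1/0.4510″ = 2.2173 pc; d₂ = 1/p₂ = 1/0.1324″ = 7.5529 pc.
M₁ = m₁ − 5 log₁₀ d₁ + 5 = 6.08 − 1.7291 + 5 = 9.3509.
M₂ = 10.49 − 4.3906 + 5 = 11.0994.
L₁/L₂ = 10^(0.4(M₂ − M₁)) = 10^(0.4 × 1.7485) = 10^0.69940 = 5.005.

L₁/L₂ = 5.005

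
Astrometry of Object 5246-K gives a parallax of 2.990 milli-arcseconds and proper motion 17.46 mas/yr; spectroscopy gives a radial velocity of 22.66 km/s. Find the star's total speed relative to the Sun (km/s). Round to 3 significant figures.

35.8 km/s

d = 1/p = 1/0.002990″ = 334.45 pc.
μ = 17.46 mas/yr = 0.01746 ″/yr.
v_t = 4.740 μ d = 4.740 × 0.01746 × 334.45 = 27.679 km/s.
v = √(v_r² + v_t²) = √(22.66² + 27.679²) = √1279.6 = 35.771 km/s.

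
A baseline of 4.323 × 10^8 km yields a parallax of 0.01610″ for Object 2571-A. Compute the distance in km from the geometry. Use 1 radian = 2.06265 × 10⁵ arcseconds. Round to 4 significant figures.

5.538 × 10^15 km

θ = 0.01610″ = 0.01610/206265 = 7.8055 × 10^-8 rad.
d = B/θ = (4.323 × 10^8) / (7.8055 × 10^-8) = 5.5384 × 10^15 km.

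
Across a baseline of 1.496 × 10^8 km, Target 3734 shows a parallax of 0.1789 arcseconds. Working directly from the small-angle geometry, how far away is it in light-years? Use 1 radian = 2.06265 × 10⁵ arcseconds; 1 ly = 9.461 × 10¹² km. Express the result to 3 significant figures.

18.2 ly

θ = 0.1789″ = 0.1789/206265 = 8.6733 × 10^-7 rad.
d = B/θ = (1.496 × 10^8) / (8.6733 × 10^-7) = 1.7248 × 10^14 km = (1.7248 × 10^14) / (9.461 × 10^12) ly = 18.231 ly.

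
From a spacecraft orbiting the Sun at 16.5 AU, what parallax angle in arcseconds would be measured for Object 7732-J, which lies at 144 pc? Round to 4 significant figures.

0.1146 arcsec

p (arcsec) = B (AU) / d (pc).
p = 16.5 / 144 = 0.11458 arcsec.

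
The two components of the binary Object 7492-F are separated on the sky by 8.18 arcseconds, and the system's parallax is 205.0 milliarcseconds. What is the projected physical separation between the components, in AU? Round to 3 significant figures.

39.9 AU

d = 1/p = 1/0.2050″ = 4.878 pc.
At distance d (pc), an angle of θ arcsec spans θ·d AU: s = 8.18 × 4.878 = 39.902 AU.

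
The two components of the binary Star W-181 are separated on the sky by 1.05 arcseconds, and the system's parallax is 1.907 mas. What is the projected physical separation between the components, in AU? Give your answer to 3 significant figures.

d = 1/p = 1/0.001907″ = 524.38 pc.
At distance d (pc), an angle of θ arcsec spans θ·d AU: s = 1.05 × 524.38 = 550.6 AU.

551 AU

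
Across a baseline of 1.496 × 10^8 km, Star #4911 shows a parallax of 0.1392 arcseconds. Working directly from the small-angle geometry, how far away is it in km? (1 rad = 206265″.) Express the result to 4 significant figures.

2.217 × 10^14 km

θ = 0.1392″ = 0.1392/206265 = 6.7486 × 10^-7 rad.
d = B/θ = (1.496 × 10^8) / (6.7486 × 10^-7) = 2.2168 × 10^14 km.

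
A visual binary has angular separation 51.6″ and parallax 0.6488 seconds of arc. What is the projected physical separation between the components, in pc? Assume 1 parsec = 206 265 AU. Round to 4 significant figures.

0.0003856 pc

d = 1/p = 1/0.6488″ = 1.5413 pc.
At distance d (pc), an angle of θ arcsec spans θ·d AU: s = 51.6 × 1.5413 = 79.531 AU.
= 79.531 / 206265 = 0.00038558 pc.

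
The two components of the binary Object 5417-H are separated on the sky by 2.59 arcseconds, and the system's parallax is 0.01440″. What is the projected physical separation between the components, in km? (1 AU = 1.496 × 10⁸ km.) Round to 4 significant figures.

d = 1/p = 1/0.01440″ = 69.444 pc.
At distance d (pc), an angle of θ arcsec spans θ·d AU: s = 2.59 × 69.444 = 179.86 AU.
= 179.86 × 1.496 × 10⁸ km = 2.6907 × 10^10 km.

2.691 × 10^10 km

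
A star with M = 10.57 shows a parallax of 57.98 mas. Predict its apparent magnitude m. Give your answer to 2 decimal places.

m = 11.75

d = 1/p = 1/0.05798″ = 17.247 pc.
m − M = 5 log₁₀ d − 5 = 5 log₁₀(17.247) − 5 = 6.1836 − 5 = 1.1836.
m = M + (m − M) = 10.57 + 1.1836 = 11.75.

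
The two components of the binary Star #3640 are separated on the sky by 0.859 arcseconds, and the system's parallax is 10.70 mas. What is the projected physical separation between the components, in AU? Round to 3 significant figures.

80.3 AU

d = 1/p = 1/0.01070″ = 93.458 pc.
At distance d (pc), an angle of θ arcsec spans θ·d AU: s = 0.859 × 93.458 = 80.28 AU.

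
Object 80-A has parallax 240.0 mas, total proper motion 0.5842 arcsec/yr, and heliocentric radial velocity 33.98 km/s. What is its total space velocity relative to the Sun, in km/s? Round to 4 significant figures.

35.89 km/s

d = 1/p = 1/0.2400″ = 4.1667 pc.
v_t = 4.740 μ d = 4.740 × 0.5842 × 4.1667 = 11.538 km/s.
v = √(v_r² + v_t²) = √(33.98² + 11.538²) = √1287.77 = 35.886 km/s.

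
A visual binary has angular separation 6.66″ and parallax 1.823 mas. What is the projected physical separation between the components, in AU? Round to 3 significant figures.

d = 1/p = 1/0.001823″ = 548.55 pc.
At distance d (pc), an angle of θ arcsec spans θ·d AU: s = 6.66 × 548.55 = 3653.3 AU.

3650 AU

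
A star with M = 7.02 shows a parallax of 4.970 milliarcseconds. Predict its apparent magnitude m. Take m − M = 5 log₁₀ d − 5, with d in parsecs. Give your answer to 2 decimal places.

d = 1/p = 1/0.004970″ = 201.21 pc.
m − M = 5 log₁₀ d − 5 = 5 log₁₀(201.21) − 5 = 11.5182 − 5 = 6.5182.
m = M + (m − M) = 7.02 + 6.5182 = 13.54.

m = 13.54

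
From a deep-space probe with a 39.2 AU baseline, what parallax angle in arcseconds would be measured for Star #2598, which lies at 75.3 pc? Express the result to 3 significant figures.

0.521 arcsec

p (arcsec) = B (AU) / d (pc).
p = 39.2 / 75.3 = 0.52058 arcsec.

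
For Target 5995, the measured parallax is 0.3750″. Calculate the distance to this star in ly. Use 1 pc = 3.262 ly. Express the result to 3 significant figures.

8.70 ly

d = 1/p = 1/0.3750 = 2.6667 pc.
In light-years: 2.6667 × 3.262 = 8.6988 ly.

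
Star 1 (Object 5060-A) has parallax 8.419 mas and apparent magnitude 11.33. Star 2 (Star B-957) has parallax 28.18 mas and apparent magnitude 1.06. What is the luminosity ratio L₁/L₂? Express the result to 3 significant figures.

L₁/L₂ = 0.000874

d₁ = 1/p₁ = 1/0.008419″ = 118.78 pc; d₂ = 1/p₂ = 1/0.02818″ = 35.486 pc.
M₁ = m₁ − 5 log₁₀ d₁ + 5 = 11.33 − 10.3737 + 5 = 5.9563.
M₂ = 1.06 − 7.7503 + 5 = -1.6903.
L₁/L₂ = 10^(0.4(M₂ − M₁)) = 10^(0.4 × (-7.6466)) = 10^(-3.05864) = 0.0008737.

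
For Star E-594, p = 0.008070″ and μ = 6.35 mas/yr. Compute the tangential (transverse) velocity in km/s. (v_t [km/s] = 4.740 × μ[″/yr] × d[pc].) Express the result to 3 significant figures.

3.73 km/s

d = 1/p = 1/0.008070″ = 123.92 pc.
μ = 6.35 mas/yr = 0.00635 ″/yr.
v_t = 4.74 × μ × d = 4.74 × 0.00635 × 123.92 = 3.7299 km/s.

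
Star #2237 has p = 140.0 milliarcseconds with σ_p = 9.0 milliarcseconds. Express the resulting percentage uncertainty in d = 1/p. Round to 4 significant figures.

For d = 1/p, |σ_d/d| = |σ_p/p|.
σ_p/p = 9.0 / 140.0 = 0.064286 = 6.4286%.

6.429%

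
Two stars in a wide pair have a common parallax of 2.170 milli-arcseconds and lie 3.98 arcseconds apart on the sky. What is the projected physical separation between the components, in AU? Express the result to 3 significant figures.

d = 1/p = 1/0.002170″ = 460.83 pc.
At distance d (pc), an angle of θ arcsec spans θ·d AU: s = 3.98 × 460.83 = 1834.1 AU.

1830 AU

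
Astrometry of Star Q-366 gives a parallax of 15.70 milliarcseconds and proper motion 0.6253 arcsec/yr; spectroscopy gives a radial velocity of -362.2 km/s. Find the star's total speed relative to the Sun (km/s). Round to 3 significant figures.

408 km/s

d = 1/p = 1/0.01570″ = 63.694 pc.
v_t = 4.740 μ d = 4.740 × 0.6253 × 63.694 = 188.78 km/s.
v = √(v_r² + v_t²) = √((-362.2)² + 188.78²) = √166827 = 408.44 km/s.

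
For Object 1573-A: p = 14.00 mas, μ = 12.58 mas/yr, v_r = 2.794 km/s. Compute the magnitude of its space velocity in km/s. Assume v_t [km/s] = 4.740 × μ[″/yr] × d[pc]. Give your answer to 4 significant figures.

5.094 km/s

d = 1/p = 1/0.01400″ = 71.429 pc.
μ = 12.58 mas/yr = 0.01258 ″/yr.
v_t = 4.740 μ d = 4.740 × 0.01258 × 71.429 = 4.2593 km/s.
v = √(v_r² + v_t²) = √(2.794² + 4.2593²) = √25.9481 = 5.0939 km/s.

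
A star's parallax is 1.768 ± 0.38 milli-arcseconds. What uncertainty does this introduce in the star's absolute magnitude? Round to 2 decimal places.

M = m − 5 log₁₀ d + 5 = m + 5 log₁₀ p + 5, so ∂M/∂p = 5/(p ln 10).
σ_M = (5/ln 10) · (σ_p/p) = 2.1715 × 0.38/1.768 = 2.1715 × 0.21493 = 0.46672.

σ_M = 0.47 mag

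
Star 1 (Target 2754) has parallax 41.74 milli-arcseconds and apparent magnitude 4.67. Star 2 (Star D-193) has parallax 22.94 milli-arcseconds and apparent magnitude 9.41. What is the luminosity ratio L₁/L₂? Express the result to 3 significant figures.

d₁ = 1/p₁ = 1/0.04174″ = 23.958 pc; d₂ = 1/p₂ = 1/0.02294″ = 43.592 pc.
M₁ = m₁ − 5 log₁₀ d₁ + 5 = 4.67 − 6.8973 + 5 = 2.7727.
M₂ = 9.41 − 8.1970 + 5 = 6.2130.
L₁/L₂ = 10^(0.4(M₂ − M₁)) = 10^(0.4 × 3.4403) = 10^1.37612 = 23.775.

L₁/L₂ = 23.8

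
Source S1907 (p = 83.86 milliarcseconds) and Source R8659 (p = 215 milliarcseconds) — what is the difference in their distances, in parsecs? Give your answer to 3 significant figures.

7.27 pc

d_A = 1/0.08386″ = 11.925 pc; d_B = 1/0.2150″ = 4.6512 pc.
|d_B − d_A| = |4.6512 − 11.925| = 7.2738 pc.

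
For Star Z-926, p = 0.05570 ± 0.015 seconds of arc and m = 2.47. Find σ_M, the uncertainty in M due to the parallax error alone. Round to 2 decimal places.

σ_M = 0.58 mag

M = m − 5 log₁₀ d + 5 = m + 5 log₁₀ p + 5, so ∂M/∂p = 5/(p ln 10).
σ_M = (5/ln 10) · (σ_p/p) = 2.1715 × 0.015/0.05570 = 2.1715 × 0.2693 = 0.58478.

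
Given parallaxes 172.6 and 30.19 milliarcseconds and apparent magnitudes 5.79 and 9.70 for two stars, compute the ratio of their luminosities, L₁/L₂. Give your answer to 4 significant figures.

d₁ = 1/p₁ = 1/0.1726″ = 5.7937 pc; d₂ = 1/p₂ = 1/0.03019″ = 33.124 pc.
M₁ = m₁ − 5 log₁₀ d₁ + 5 = 5.79 − 3.8148 + 5 = 6.9752.
M₂ = 9.70 − 7.6007 + 5 = 7.0993.
L₁/L₂ = 10^(0.4(M₂ − M₁)) = 10^(0.4 × 0.1241) = 10^0.04964 = 1.1211.

L₁/L₂ = 1.121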